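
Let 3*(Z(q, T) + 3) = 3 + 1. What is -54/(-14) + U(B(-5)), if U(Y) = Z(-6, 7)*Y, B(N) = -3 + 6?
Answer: -8/7 ≈ -1.1429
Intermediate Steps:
B(N) = 3
Z(q, T) = -5/3 (Z(q, T) = -3 + (3 + 1)/3 = -3 + (⅓)*4 = -3 + 4/3 = -5/3)
U(Y) = -5*Y/3
-54/(-14) + U(B(-5)) = -54/(-14) - 5/3*3 = -54*(-1/14) - 5 = 27/7 - 5 = -8/7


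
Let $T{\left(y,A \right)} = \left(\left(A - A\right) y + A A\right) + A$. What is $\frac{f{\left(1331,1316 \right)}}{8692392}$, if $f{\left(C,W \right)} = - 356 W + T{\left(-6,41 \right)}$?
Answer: $- \frac{233387}{4346196} \approx -0.053699$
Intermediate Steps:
$T{\left(y,A \right)} = A + A^{2}$ ($T{\left(y,A \right)} = \left(0 y + A^{2}\right) + A = \left(0 + A^{2}\right) + A = A^{2} + A = A + A^{2}$)
$f{\left(C,W \right)} = 1722 - 356 W$ ($f{\left(C,W \right)} = - 356 W + 41 \left(1 + 41\right) = - 356 W + 41 \cdot 42 = - 356 W + 1722 = 1722 - 356 W$)
$\frac{f{\left(1331,1316 \right)}}{8692392} = \frac{1722 - 468496}{8692392} = \left(1722 - 468496\right) \frac{1}{8692392} = \left(-466774\right) \frac{1}{8692392} = - \frac{233387}{4346196}$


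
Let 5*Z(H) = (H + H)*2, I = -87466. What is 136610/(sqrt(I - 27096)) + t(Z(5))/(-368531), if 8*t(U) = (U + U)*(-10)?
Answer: 10/368531 - 68305*I*sqrt(2338)/8183 ≈ 2.7135e-5 - 403.61*I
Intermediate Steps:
Z(H) = 4*H/5 (Z(H) = ((H + H)*2)/5 = ((2*H)*2)/5 = (4*H)/5 = 4*H/5)
t(U) = -5*U/2 (t(U) = ((U + U)*(-10))/8 = ((2*U)*(-10))/8 = (-20*U)/8 = -5*U/2)
136610/(sqrt(I - 27096)) + t(Z(5))/(-368531) = 136610/(sqrt(-87466 - 27096)) - 2*5/(-368531) = 136610/(sqrt(-114562)) - 5/2*4*(-1/368531) = 136610/((7*I*sqrt(2338))) - 10*(-1/368531) = 136610*(-I*sqrt(2338)/16366) + 10/368531 = -68305*I*sqrt(2338)/8183 + 10/368531 = 10/368531 - 68305*I*sqrt(2338)/8183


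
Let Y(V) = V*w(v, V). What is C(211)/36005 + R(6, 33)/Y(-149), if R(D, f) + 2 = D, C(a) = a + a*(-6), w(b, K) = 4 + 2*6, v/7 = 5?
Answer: -132957/4291796 ≈ -0.030979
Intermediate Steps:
v = 35 (v = 7*5 = 35)
w(b, K) = 16 (w(b, K) = 4 + 12 = 16)
C(a) = -5*a (C(a) = a - 6*a = -5*a)
R(D, f) = -2 + D
Y(V) = 16*V (Y(V) = V*16 = 16*V)
C(211)/36005 + R(6, 33)/Y(-149) = -5*211/36005 + (-2 + 6)/((16*(-149))) = -1055*1/36005 + 4/(-2384) = -211/7201 + 4*(-1/2384) = -211/7201 - 1/596 = -132957/4291796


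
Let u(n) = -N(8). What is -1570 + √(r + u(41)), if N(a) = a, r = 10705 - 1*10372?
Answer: -1570 + 5*√13 ≈ -1552.0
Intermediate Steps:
r = 333 (r = 10705 - 10372 = 333)
u(n) = -8 (u(n) = -1*8 = -8)
-1570 + √(r + u(41)) = -1570 + √(333 - 8) = -1570 + √325 = -1570 + 5*√13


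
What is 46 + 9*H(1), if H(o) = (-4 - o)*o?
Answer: 1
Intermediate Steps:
H(o) = o*(-4 - o)
46 + 9*H(1) = 46 + 9*(-1*1*(4 + 1)) = 46 + 9*(-1*1*5) = 46 + 9*(-5) = 46 - 45 = 1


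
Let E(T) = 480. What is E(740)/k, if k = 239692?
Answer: 120/59923 ≈ 0.0020026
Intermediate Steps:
E(740)/k = 480/239692 = 480*(1/239692) = 120/59923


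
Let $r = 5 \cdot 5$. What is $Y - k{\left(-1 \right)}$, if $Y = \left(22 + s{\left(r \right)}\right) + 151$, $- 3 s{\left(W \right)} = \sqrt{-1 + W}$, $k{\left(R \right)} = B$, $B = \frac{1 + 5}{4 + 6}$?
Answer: $\frac{862}{5} - \frac{2 \sqrt{6}}{3} \approx 170.77$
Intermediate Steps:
$B = \frac{3}{5}$ ($B = \frac{6}{10} = 6 \cdot \frac{1}{10} = \frac{3}{5} \approx 0.6$)
$k{\left(R \right)} = \frac{3}{5}$
$r = 25$
$s{\left(W \right)} = - \frac{\sqrt{-1 + W}}{3}$
$Y = 173 - \frac{2 \sqrt{6}}{3}$ ($Y = \left(22 - \frac{\sqrt{-1 + 25}}{3}\right) + 151 = \left(22 - \frac{\sqrt{24}}{3}\right) + 151 = \left(22 - \frac{2 \sqrt{6}}{3}\right) + 151 = 173 - \frac{2 \sqrt{6}}{3} \approx 171.37$)
$Y - k{\left(-1 \right)} = \left(173 - \frac{2 \sqrt{6}}{3}\right) - \frac{3}{5} = \frac{862}{5} - \frac{2 \sqrt{6}}{3}$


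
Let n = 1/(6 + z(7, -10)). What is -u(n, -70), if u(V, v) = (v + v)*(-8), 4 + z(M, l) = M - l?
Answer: -1120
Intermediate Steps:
z(M, l) = -4 + M - l (z(M, l) = -4 + (M - l) = -4 + M - l)
n = 1/19 (n = 1/(6 + (-4 + 7 - 1*(-10))) = 1/(6 + (-4 + 7 + 10)) = 1/(6 + 13) = 1/19 ≈ 0.052632)
u(V, v) = -16*v (u(V, v) = (2*v)*(-8) = -16*v)
-u(n, -70) = -(-16)*(-70) = -1*1120 = -1120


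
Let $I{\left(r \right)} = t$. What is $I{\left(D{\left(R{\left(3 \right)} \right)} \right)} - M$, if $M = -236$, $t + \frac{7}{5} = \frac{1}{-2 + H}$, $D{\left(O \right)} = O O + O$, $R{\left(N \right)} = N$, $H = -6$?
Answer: $\frac{9379}{40} \approx 234.48$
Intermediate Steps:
$D{\left(O \right)} = O + O^{2}$ ($D{\left(O \right)} = O^{2} + O = O + O^{2}$)
$t = - \frac{61}{40}$ ($t = - \frac{7}{5} + \frac{1}{-2 - 6} = - \frac{7}{5} + \frac{1}{-8} = - \frac{7}{5} - \frac{1}{8} = - \frac{61}{40} \approx -1.525$)
$I{\left(r \right)} = - \frac{61}{40}$
$I{\left(D{\left(R{\left(3 \right)} \right)} \right)} - M = - \frac{61}{40} - -236 = - \frac{61}{40} + 236 = \frac{9379}{40}$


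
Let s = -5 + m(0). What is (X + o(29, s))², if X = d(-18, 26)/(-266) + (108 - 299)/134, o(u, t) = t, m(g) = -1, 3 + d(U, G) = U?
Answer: 87459904/1620529 ≈ 53.970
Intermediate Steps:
d(U, G) = -3 + U
s = -6 (s = -5 - 1 = -6)
X = -1714/1273 (X = (-3 - 18)/(-266) + (108 - 299)/134 = -21*(-1/266) - 191*1/134 = 3/38 - 191/134 = -1714/1273 ≈ -1.3464)
(X + o(29, s))² = (-1714/1273 - 6)² = (-9352/1273)² = 87459904/1620529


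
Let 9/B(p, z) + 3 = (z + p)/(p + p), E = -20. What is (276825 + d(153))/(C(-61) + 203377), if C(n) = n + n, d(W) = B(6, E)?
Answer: 6920571/5081375 ≈ 1.3619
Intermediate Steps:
B(p, z) = 9/(-3 + (p + z)/(2*p)) (B(p, z) = 9/(-3 + (z + p)/(p + p)) = 9/(-3 + (p + z)/((2*p))) = 9/(-3 + (p + z)*(1/(2*p))) = 9/(-3 + (p + z)/(2*p)))
d(W) = -54/25 (d(W) = 18*6/(-20 - 5*6) = 18*6/(-20 - 30) = 18*6/(-50) = 18*6*(-1/50) = -54/25)
C(n) = 2*n
(276825 + d(153))/(C(-61) + 203377) = (276825 - 54/25)/(2*(-61) + 203377) = 6920571/(25*(-122 + 203377)) = (6920571/25)/203255 = (6920571/25)*(1/203255) = 6920571/5081375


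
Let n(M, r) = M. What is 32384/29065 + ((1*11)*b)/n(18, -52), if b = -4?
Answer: -347974/261585 ≈ -1.3303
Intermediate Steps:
32384/29065 + ((1*11)*b)/n(18, -52) = 32384/29065 + ((1*11)*(-4))/18 = 32384*(1/29065) + (11*(-4))*(1/18) = 32384/29065 - 44*1/18 = 32384/29065 - 22/9 = -347974/261585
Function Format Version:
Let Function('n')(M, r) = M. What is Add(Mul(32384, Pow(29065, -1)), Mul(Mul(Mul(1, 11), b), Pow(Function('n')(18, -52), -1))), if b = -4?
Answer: Rational(-347974, 261585) ≈ -1.3303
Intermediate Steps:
Add(Mul(32384, Pow(29065, -1)), Mul(Mul(Mul(1, 11), b), Pow(Function('n')(18, -52), -1))) = Add(Mul(32384, Pow(29065, -1)), Mul(Mul(Mul(1, 11), -4), Pow(18, -1))) = Add(Mul(32384, Rational(1, 29065)), Mul(Mul(11, -4), Rational(1, 18))) = Add(Rational(32384, 29065), Mul(-44, Rational(1, 18))) = Add(Rational(32384, 29065), Rational(-22, 9)) = Rational(-347974, 261585)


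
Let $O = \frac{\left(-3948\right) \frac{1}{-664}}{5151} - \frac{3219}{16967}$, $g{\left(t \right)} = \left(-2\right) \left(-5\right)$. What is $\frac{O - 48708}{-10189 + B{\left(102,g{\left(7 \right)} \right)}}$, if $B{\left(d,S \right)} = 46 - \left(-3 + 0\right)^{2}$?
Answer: $\frac{235551254593667}{49094749917648} \approx 4.7979$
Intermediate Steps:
$g{\left(t \right)} = 10$
$O = - \frac{911903675}{4835968274}$ ($O = \left(-3948\right) \left(- \frac{1}{664}\right) \frac{1}{5151} - \frac{3219}{16967} = \frac{987}{166} \cdot \frac{1}{5151} - \frac{3219}{16967} = \frac{329}{285022} - \frac{3219}{16967} = - \frac{911903675}{4835968274} \approx -0.18857$)
$B{\left(d,S \right)} = 37$ ($B{\left(d,S \right)} = 46 - \left(-3\right)^{2} = 46 - 9 = 37$)
$\frac{O - 48708}{-10189 + B{\left(102,g{\left(7 \right)} \right)}} = \frac{- \frac{911903675}{4835968274} - 48708}{-10189 + 37} = - \frac{235551254593667}{4835968274 \left(-10152\right)} = \left(- \frac{235551254593667}{4835968274}\right) \left(- \frac{1}{10152}\right) = \frac{235551254593667}{49094749917648}$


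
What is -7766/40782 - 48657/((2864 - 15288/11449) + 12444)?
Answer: -12039776024795/3573441267564 ≈ -3.3692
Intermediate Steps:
-7766/40782 - 48657/((2864 - 15288/11449) + 12444) = -7766*1/40782 - 48657/((2864 - 15288*1/11449) + 12444) = -3883/20391 - 48657/((2864 - 15288/11449) + 12444) = -3883/20391 - 48657/(32774648/11449 + 12444) = -3883/20391 - 48657/175246004/11449 = -3883/20391 - 48657*11449/175246004 = -3883/20391 - 557073993/175246004 = -12039776024795/3573441267564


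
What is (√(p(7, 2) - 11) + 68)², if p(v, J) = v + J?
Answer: (68 + I*√2)² ≈ 4622.0 + 192.33*I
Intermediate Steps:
p(v, J) = J + v
(√(p(7, 2) - 11) + 68)² = (√((2 + 7) - 11) + 68)² = (√(9 - 11) + 68)² = (√(-2) + 68)² = (I*√2 + 68)² = (68 + I*√2)²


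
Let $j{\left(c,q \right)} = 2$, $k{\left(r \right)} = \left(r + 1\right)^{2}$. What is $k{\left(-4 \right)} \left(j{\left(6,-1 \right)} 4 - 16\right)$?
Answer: $-72$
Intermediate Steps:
$k{\left(r \right)} = \left(1 + r\right)^{2}$
$k{\left(-4 \right)} \left(j{\left(6,-1 \right)} 4 - 16\right) = \left(1 - 4\right)^{2} \left(2 \cdot 4 - 16\right) = \left(-3\right)^{2} \left(8 - 16\right) = 9 \left(-8\right) = -72$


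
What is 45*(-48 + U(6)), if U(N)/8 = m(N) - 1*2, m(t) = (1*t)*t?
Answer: 10080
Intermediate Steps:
m(t) = t² (m(t) = t*t = t²)
U(N) = -16 + 8*N² (U(N) = 8*(N² - 1*2) = 8*(N² - 2) = 8*(-2 + N²) = -16 + 8*N²)
45*(-48 + U(6)) = 45*(-48 + (-16 + 8*6²)) = 45*(-48 + (-16 + 8*36)) = 45*(-48 + (-16 + 288)) = 45*(-48 + 272) = 45*224 = 10080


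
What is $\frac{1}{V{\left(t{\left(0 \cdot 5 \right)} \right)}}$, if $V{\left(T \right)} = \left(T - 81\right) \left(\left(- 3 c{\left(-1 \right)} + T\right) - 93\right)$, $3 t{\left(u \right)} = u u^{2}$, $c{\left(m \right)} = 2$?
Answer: $\frac{1}{8019} \approx 0.0001247$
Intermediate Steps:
$t{\left(u \right)} = \frac{u^{3}}{3}$ ($t{\left(u \right)} = \frac{u u^{2}}{3} = \frac{u^{3}}{3}$)
$V{\left(T \right)} = \left(-99 + T\right) \left(-81 + T\right)$ ($V{\left(T \right)} = \left(T - 81\right) \left(\left(\left(-3\right) 2 + T\right) - 93\right) = \left(-81 + T\right) \left(\left(-6 + T\right) - 93\right) = \left(-81 + T\right) \left(-99 + T\right) = \left(-99 + T\right) \left(-81 + T\right)$)
$\frac{1}{V{\left(t{\left(0 \cdot 5 \right)} \right)}} = \frac{1}{8019 + \left(\frac{\left(0 \cdot 5\right)^{3}}{3}\right)^{2} - 180 \frac{\left(0 \cdot 5\right)^{3}}{3}} = \frac{1}{8019 + \left(\frac{0^{3}}{3}\right)^{2} - 180 \frac{0^{3}}{3}} = \frac{1}{8019 + \left(\frac{1}{3} \cdot 0\right)^{2} - 180 \cdot \frac{1}{3} \cdot 0} = \frac{1}{8019 + 0^{2} - 0} = \frac{1}{8019 + 0 + 0} = \frac{1}{8019}$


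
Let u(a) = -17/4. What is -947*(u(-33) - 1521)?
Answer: 5777647/4 ≈ 1.4444e+6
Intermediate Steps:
u(a) = -17/4 (u(a) = -17*¼ = -17/4)
-947*(u(-33) - 1521) = -947*(-17/4 - 1521) = -947*(-6101/4) = 5777647/4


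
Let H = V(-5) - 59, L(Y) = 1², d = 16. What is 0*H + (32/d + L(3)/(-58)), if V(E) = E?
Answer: 115/58 ≈ 1.9828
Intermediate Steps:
L(Y) = 1
H = -64 (H = -5 - 59 = -64)
0*H + (32/d + L(3)/(-58)) = 0*(-64) + (32/16 + 1/(-58)) = 0 + (32*(1/16) + 1*(-1/58)) = 0 + (2 - 1/58) = 0 + 115/58 = 115/58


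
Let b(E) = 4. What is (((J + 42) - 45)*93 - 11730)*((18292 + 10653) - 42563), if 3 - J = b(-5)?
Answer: 164805036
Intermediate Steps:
J = -1 (J = 3 - 1*4 = 3 - 4 = -1)
(((J + 42) - 45)*93 - 11730)*((18292 + 10653) - 42563) = (((-1 + 42) - 45)*93 - 11730)*((18292 + 10653) - 42563) = ((41 - 45)*93 - 11730)*(28945 - 42563) = (-4*93 - 11730)*(-13618) = (-372 - 11730)*(-13618) = -12102*(-13618) = 164805036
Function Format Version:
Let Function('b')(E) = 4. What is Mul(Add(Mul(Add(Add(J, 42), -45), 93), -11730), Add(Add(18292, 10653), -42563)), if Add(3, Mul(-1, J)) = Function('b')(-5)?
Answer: 164805036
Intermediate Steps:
J = -1 (J = Add(3, Mul(-1, 4)) = Add(3, -4) = -1)
Mul(Add(Mul(Add(Add(J, 42), -45), 93), -11730), Add(Add(18292, 10653), -42563)) = Mul(Add(Mul(Add(Add(-1, 42), -45), 93), -11730), Add(Add(18292, 10653), -42563)) = Mul(Add(Mul(Add(41, -45), 93), -11730), Add(28945, -42563)) = Mul(Add(Mul(-4, 93), -11730), -13618) = Mul(Add(-372, -11730), -13618) = Mul(-12102, -13618) = 164805036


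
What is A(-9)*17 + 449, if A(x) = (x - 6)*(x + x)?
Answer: 5039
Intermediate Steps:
A(x) = 2*x*(-6 + x) (A(x) = (-6 + x)*(2*x) = 2*x*(-6 + x))
A(-9)*17 + 449 = (2*(-9)*(-6 - 9))*17 + 449 = (2*(-9)*(-15))*17 + 449 = 270*17 + 449 = 4590 + 449 = 5039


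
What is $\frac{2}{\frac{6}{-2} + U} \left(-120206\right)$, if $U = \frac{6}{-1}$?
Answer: $\frac{240412}{9} \approx 26712.0$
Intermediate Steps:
$U = -6$ ($U = 6 \left(-1\right) = -6$)
$\frac{2}{\frac{6}{-2} + U} \left(-120206\right) = \frac{2}{\frac{6}{-2} - 6} \left(-120206\right) = \frac{2}{6 \left(- \frac{1}{2}\right) - 6} \left(-120206\right) = \frac{2}{-3 - 6} \left(-120206\right) = \frac{2}{-9} \left(-120206\right) = 2 \left(- \frac{1}{9}\right) \left(-120206\right) = \left(- \frac{2}{9}\right) \left(-120206\right) = \frac{240412}{9}$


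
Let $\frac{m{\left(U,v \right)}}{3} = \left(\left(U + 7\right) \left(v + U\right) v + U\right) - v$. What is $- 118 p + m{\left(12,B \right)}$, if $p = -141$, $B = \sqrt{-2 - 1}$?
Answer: $16503 + 681 i \sqrt{3} \approx 16503.0 + 1179.5 i$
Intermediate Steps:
$B = i \sqrt{3}$ ($B = \sqrt{-3} = i \sqrt{3} \approx 1.732 i$)
$m{\left(U,v \right)} = - 3 v + 3 U + 3 v \left(7 + U\right) \left(U + v\right)$ ($m{\left(U,v \right)} = 3 \left(\left(\left(U + 7\right) \left(v + U\right) v + U\right) - v\right) = 3 \left(\left(\left(7 + U\right) \left(U + v\right) v + U\right) - v\right) = 3 \left(\left(v \left(7 + U\right) \left(U + v\right) + U\right) - v\right) = 3 \left(\left(U + v \left(7 + U\right) \left(U + v\right)\right) - v\right) = 3 \left(U - v + v \left(7 + U\right) \left(U + v\right)\right) = - 3 v + 3 U + 3 v \left(7 + U\right) \left(U + v\right)$)
$- 118 p + m{\left(12,B \right)} = \left(-118\right) \left(-141\right) + \left(- 3 i \sqrt{3} + 3 \cdot 12 + 21 \left(i \sqrt{3}\right)^{2} + 3 \cdot 12 \left(i \sqrt{3}\right)^{2} + 3 i \sqrt{3} \cdot 12^{2} + 21 \cdot 12 i \sqrt{3}\right) = 16638 + \left(- 3 i \sqrt{3} + 36 + 21 \left(-3\right) + 3 \cdot 12 \left(-3\right) + 3 i \sqrt{3} \cdot 144 + 252 i \sqrt{3}\right) = 16638 + \left(- 3 i \sqrt{3} + 36 - 63 - 108 + 432 i \sqrt{3} + 252 i \sqrt{3}\right) = 16638 - \left(135 - 681 i \sqrt{3}\right) = 16503 + 681 i \sqrt{3}$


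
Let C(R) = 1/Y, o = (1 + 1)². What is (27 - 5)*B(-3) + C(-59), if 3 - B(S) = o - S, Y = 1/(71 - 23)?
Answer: -40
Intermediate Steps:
o = 4 (o = 2² = 4)
Y = 1/48 ≈ 0.020833
C(R) = 48 (C(R) = 1/(1/48) = 48)
B(S) = -1 + S (B(S) = 3 - (4 - S) = 3 + (-4 + S) = -1 + S)
(27 - 5)*B(-3) + C(-59) = (27 - 5)*(-1 - 3) + 48 = 22*(-4) + 48 = -88 + 48 = -40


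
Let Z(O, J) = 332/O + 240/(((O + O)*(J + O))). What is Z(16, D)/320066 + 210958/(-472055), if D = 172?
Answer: -25384011639793/56809372116880 ≈ -0.44683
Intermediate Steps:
Z(O, J) = 332/O + 120/(O*(J + O)) (Z(O, J) = 332/O + 240/(((2*O)*(J + O))) = 332/O + 240/((2*O*(J + O))) = 332/O + 240*(1/(2*O*(J + O))) = 332/O + 120/(O*(J + O)))
Z(16, D)/320066 + 210958/(-472055) = (4*(30 + 83*172 + 83*16)/(16*(172 + 16)))/320066 + 210958/(-472055) = (4*(1/16)*(30 + 14276 + 1328)/188)*(1/320066) + 210958*(-1/472055) = (4*(1/16)*(1/188)*15634)*(1/320066) - 210958/472055 = (7817/376)*(1/320066) - 210958/472055 = 7817/120344816 - 210958/472055 = -25384011639793/56809372116880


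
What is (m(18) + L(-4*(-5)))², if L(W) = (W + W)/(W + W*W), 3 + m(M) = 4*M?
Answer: 2105401/441 ≈ 4774.1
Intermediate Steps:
m(M) = -3 + 4*M
L(W) = 2*W/(W + W²) (L(W) = (2*W)/(W + W²) = 2*W/(W + W²))
(m(18) + L(-4*(-5)))² = ((-3 + 4*18) + 2/(1 - 4*(-5)))² = ((-3 + 72) + 2/(1 + 20))² = (69 + 2/21)² = (1451/21)² = 2105401/441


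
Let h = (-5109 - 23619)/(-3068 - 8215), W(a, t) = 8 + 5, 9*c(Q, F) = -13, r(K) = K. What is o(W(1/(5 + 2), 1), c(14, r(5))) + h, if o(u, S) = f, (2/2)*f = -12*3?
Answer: -125820/3761 ≈ -33.454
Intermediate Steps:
c(Q, F) = -13/9 (c(Q, F) = (⅑)*(-13) = -13/9)
W(a, t) = 13
h = 9576/3761 (h = -28728/(-11283) = -28728*(-1/11283) = 9576/3761 ≈ 2.5461)
f = -36 (f = -12*3 = -36)
o(u, S) = -36
o(W(1/(5 + 2), 1), c(14, r(5))) + h = -36 + 9576/3761 = -125820/3761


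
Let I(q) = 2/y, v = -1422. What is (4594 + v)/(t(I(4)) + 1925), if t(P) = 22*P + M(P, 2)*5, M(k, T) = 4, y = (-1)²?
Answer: 244/153 ≈ 1.5948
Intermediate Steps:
y = 1
I(q) = 2 (I(q) = 2/1 = 2*1 = 2)
t(P) = 20 + 22*P (t(P) = 22*P + 4*5 = 22*P + 20 = 20 + 22*P)
(4594 + v)/(t(I(4)) + 1925) = (4594 - 1422)/((20 + 22*2) + 1925) = 3172/((20 + 44) + 1925) = 3172/(64 + 1925) = 3172/1989 = 3172*(1/1989) = 244/153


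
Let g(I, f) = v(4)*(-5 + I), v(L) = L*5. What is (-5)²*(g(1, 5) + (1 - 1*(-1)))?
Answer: -1950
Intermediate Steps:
v(L) = 5*L
g(I, f) = -100 + 20*I (g(I, f) = (5*4)*(-5 + I) = 20*(-5 + I) = -100 + 20*I)
(-5)²*(g(1, 5) + (1 - 1*(-1))) = (-5)²*((-100 + 20*1) + (1 - 1*(-1))) = 25*((-100 + 20) + (1 + 1)) = 25*(-80 + 2) = 25*(-78) = -1950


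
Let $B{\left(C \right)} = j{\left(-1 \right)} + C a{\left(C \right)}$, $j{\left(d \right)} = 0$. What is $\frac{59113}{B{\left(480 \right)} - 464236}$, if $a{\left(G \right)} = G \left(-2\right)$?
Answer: $- \frac{59113}{925036} \approx -0.063903$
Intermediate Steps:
$a{\left(G \right)} = - 2 G$
$B{\left(C \right)} = - 2 C^{2}$ ($B{\left(C \right)} = 0 + C \left(- 2 C\right) = 0 - 2 C^{2} = - 2 C^{2}$)
$\frac{59113}{B{\left(480 \right)} - 464236} = \frac{59113}{- 2 \cdot 480^{2} - 464236} = \frac{59113}{\left(-2\right) 230400 - 464236} = \frac{59113}{-460800 - 464236} = \frac{59113}{-925036} = 59113 \left(- \frac{1}{925036}\right) = - \frac{59113}{925036}$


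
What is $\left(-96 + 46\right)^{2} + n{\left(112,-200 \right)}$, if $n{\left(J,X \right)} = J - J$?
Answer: $2500$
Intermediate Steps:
$n{\left(J,X \right)} = 0$
$\left(-96 + 46\right)^{2} + n{\left(112,-200 \right)} = \left(-96 + 46\right)^{2} + 0 = \left(-50\right)^{2} + 0 = 2500 + 0 = 2500$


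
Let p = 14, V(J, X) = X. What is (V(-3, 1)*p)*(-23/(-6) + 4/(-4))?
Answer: 119/3 ≈ 39.667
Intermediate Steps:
(V(-3, 1)*p)*(-23/(-6) + 4/(-4)) = (1*14)*(-23/(-6) + 4/(-4)) = 14*(-23*(-1/6) + 4*(-1/4)) = 14*(23/6 - 1) = 14*(17/6) = 119/3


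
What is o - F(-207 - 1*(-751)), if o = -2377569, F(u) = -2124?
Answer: -2375445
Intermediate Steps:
o - F(-207 - 1*(-751)) = -2377569 - 1*(-2124) = -2377569 + 2124 = -2375445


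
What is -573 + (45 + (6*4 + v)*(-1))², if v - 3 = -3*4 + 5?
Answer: 52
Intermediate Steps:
v = -4 (v = 3 + (-3*4 + 5) = 3 + (-12 + 5) = 3 - 7 = -4)
-573 + (45 + (6*4 + v)*(-1))² = -573 + (45 + (6*4 - 4)*(-1))² = -573 + (45 + (24 - 4)*(-1))² = -573 + (45 + 20*(-1))² = -573 + (45 - 20)² = -573 + 25² = -573 + 625 = 52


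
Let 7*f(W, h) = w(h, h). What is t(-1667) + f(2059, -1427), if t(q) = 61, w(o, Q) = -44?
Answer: 383/7 ≈ 54.714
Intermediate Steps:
f(W, h) = -44/7 (f(W, h) = (⅐)*(-44) = -44/7)
t(-1667) + f(2059, -1427) = 61 - 44/7 = 383/7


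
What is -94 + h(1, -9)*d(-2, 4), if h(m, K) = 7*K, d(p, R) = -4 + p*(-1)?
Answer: 32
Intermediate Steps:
d(p, R) = -4 - p
-94 + h(1, -9)*d(-2, 4) = -94 + (7*(-9))*(-4 - 1*(-2)) = -94 - 63*(-4 + 2) = -94 - 63*(-2) = -94 + 126 = 32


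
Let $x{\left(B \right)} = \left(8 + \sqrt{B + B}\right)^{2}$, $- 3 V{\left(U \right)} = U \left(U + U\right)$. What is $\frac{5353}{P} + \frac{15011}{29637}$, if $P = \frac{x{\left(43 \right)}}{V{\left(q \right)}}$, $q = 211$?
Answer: $- \frac{176577920648194}{3586077} + \frac{1906567304 \sqrt{86}}{363} \approx -5.3248 \cdot 10^{5}$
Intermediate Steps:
$V{\left(U \right)} = - \frac{2 U^{2}}{3}$ ($V{\left(U \right)} = - \frac{U \left(U + U\right)}{3} = - \frac{U 2 U}{3} = - \frac{2 U^{2}}{3}$)
$x{\left(B \right)} = \left(8 + \sqrt{2} \sqrt{B}\right)^{2}$ ($x{\left(B \right)} = \left(8 + \sqrt{2 B}\right)^{2} = \left(8 + \sqrt{2} \sqrt{B}\right)^{2}$)
$P = - \frac{3 \left(8 + \sqrt{86}\right)^{2}}{89042}$ ($P = \frac{\left(8 + \sqrt{2} \sqrt{43}\right)^{2}}{\left(- \frac{2}{3}\right) 211^{2}} = \frac{\left(8 + \sqrt{86}\right)^{2}}{\left(- \frac{2}{3}\right) 44521} = \frac{\left(8 + \sqrt{86}\right)^{2}}{- \frac{89042}{3}} = \left(8 + \sqrt{86}\right)^{2} \left(- \frac{3}{89042}\right) = - \frac{3 \left(8 + \sqrt{86}\right)^{2}}{89042} \approx -0.010053$)
$\frac{5353}{P} + \frac{15011}{29637} = \frac{5353}{- \frac{225}{44521} - \frac{24 \sqrt{86}}{44521}} + \frac{15011}{29637} = \frac{15011}{29637} + \frac{5353}{- \frac{225}{44521} - \frac{24 \sqrt{86}}{44521}}$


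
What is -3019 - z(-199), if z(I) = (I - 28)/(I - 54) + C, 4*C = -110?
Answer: -1514153/506 ≈ -2992.4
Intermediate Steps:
C = -55/2 (C = (¼)*(-110) = -55/2 ≈ -27.500)
z(I) = -55/2 + (-28 + I)/(-54 + I) (z(I) = (I - 28)/(I - 54) - 55/2 = (-28 + I)/(-54 + I) - 55/2 = -55/2 + (-28 + I)/(-54 + I))
-3019 - z(-199) = -3019 - (2914 - 53*(-199))/(2*(-54 - 199)) = -3019 - (2914 + 10547)/(2*(-253)) = -3019 - (-1)*13461/(2*253) = -3019 - 1*(-13461/506) = -3019 + 13461/506 = -1514153/506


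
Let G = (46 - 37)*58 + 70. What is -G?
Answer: -592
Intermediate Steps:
G = 592 (G = 9*58 + 70 = 522 + 70 = 592)
-G = -1*592 = -592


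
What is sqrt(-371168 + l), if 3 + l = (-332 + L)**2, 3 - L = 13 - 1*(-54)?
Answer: I*sqrt(214355) ≈ 462.98*I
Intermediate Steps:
L = -64 (L = 3 - (13 - 1*(-54)) = 3 - (13 + 54) = 3 - 1*67 = 3 - 67 = -64)
l = 156813 (l = -3 + (-332 - 64)**2 = -3 + (-396)**2 = -3 + 156816 = 156813)
sqrt(-371168 + l) = sqrt(-371168 + 156813) = sqrt(-214355) = I*sqrt(214355)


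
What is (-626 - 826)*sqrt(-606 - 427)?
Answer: -1452*I*sqrt(1033) ≈ -46668.0*I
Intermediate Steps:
(-626 - 826)*sqrt(-606 - 427) = -1452*I*sqrt(1033)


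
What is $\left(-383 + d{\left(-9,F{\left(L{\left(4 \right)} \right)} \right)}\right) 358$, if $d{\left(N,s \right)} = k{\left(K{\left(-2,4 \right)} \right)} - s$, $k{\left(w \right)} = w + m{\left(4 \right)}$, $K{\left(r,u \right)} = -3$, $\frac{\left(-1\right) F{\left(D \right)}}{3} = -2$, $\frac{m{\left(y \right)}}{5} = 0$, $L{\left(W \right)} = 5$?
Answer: $-140336$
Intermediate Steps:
$m{\left(y \right)} = 0$ ($m{\left(y \right)} = 5 \cdot 0 = 0$)
$F{\left(D \right)} = 6$ ($F{\left(D \right)} = \left(-3\right) \left(-2\right) = 6$)
$k{\left(w \right)} = w$ ($k{\left(w \right)} = w + 0 = w$)
$d{\left(N,s \right)} = -3 - s$
$\left(-383 + d{\left(-9,F{\left(L{\left(4 \right)} \right)} \right)}\right) 358 = \left(-383 - 9\right) 358 = \left(-392\right) 358 = -140336$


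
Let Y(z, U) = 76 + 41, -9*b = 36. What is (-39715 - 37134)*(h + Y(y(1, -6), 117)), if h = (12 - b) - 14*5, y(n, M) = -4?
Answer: -4841487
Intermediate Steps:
b = -4 (b = -⅑*36 = -4)
Y(z, U) = 117
h = -54 (h = (12 - 1*(-4)) - 14*5 = (12 + 4) - 70 = 16 - 70 = -54)
(-39715 - 37134)*(h + Y(y(1, -6), 117)) = (-39715 - 37134)*(-54 + 117) = -76849*63 = -4841487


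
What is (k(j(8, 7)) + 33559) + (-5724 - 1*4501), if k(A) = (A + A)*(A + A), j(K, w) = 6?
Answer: 23478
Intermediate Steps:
k(A) = 4*A² (k(A) = (2*A)*(2*A) = 4*A²)
(k(j(8, 7)) + 33559) + (-5724 - 1*4501) = (4*6² + 33559) + (-5724 - 1*4501) = (4*36 + 33559) + (-5724 - 4501) = (144 + 33559) - 10225 = 33703 - 10225 = 23478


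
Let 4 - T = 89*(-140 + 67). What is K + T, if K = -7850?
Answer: -1349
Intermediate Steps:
T = 6501 (T = 4 - 89*(-140 + 67) = 4 - 89*(-73) = 4 - 1*(-6497) = 4 + 6497 = 6501)
K + T = -7850 + 6501 = -1349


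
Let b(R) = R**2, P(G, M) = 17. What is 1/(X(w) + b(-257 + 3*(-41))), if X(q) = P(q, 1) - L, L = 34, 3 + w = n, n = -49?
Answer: 1/144383 ≈ 6.9260e-6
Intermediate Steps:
w = -52 (w = -3 - 49 = -52)
X(q) = -17 (X(q) = 17 - 1*34 = 17 - 34 = -17)
1/(X(w) + b(-257 + 3*(-41))) = 1/(-17 + (-257 + 3*(-41))**2) = 1/(-17 + (-257 - 123)**2) = 1/(-17 + (-380)**2) = 1/(-17 + 144400) = 1/144383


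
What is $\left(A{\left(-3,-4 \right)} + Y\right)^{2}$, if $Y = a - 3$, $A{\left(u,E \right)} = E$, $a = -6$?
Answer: $169$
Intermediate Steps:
$Y = -9$ ($Y = -6 - 3 = -9$)
$\left(A{\left(-3,-4 \right)} + Y\right)^{2} = \left(-4 - 9\right)^{2} = \left(-13\right)^{2} = 169$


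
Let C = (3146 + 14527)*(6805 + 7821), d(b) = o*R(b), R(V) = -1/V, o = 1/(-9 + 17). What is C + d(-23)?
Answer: 47561294833/184 ≈ 2.5849e+8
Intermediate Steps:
o = ⅛ (o = 1/8 = ⅛ ≈ 0.12500)
d(b) = -1/(8*b) (d(b) = (-1/b)/8 = -1/(8*b))
C = 258485298 (C = 17673*14626 = 258485298)
C + d(-23) = 258485298 - ⅛/(-23) = 258485298 - ⅛*(-1/23) = 258485298 + 1/184 = 47561294833/184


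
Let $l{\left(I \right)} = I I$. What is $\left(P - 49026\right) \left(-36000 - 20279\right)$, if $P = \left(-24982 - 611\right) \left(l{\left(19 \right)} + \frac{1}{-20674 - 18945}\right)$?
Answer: $\frac{20709837308591952}{39619} \approx 5.2273 \cdot 10^{11}$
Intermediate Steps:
$l{\left(I \right)} = I^{2}$
$P = - \frac{366042807594}{39619}$ ($P = \left(-24982 - 611\right) \left(19^{2} + \frac{1}{-20674 - 18945}\right) = - 25593 \left(361 + \frac{1}{-39619}\right) = - 25593 \left(361 - \frac{1}{39619}\right) = \left(-25593\right) \frac{14302458}{39619} = - \frac{366042807594}{39619} \approx -9.2391 \cdot 10^{6}$)
$\left(P - 49026\right) \left(-36000 - 20279\right) = \left(- \frac{366042807594}{39619} - 49026\right) \left(-36000 - 20279\right) = \left(- \frac{367985168688}{39619}\right) \left(-56279\right) = \frac{20709837308591952}{39619}$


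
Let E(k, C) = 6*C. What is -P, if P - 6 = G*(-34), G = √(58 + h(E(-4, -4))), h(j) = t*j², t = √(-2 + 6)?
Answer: -6 + 374*√10 ≈ 1176.7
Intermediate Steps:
t = 2 (t = √4 = 2)
h(j) = 2*j²
G = 11*√10 (G = √(58 + 2*(6*(-4))²) = √(58 + 2*(-24)²) = √(58 + 2*576) = √(58 + 1152) = √1210 = 11*√10 ≈ 34.785)
P = 6 - 374*√10 (P = 6 + (11*√10)*(-34) = 6 - 374*√10 ≈ -1176.7)
-P = -(6 - 374*√10) = -6 + 374*√10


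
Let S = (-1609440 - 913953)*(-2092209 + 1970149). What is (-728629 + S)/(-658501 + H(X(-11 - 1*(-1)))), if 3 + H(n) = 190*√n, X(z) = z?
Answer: -25352784364339663/54203484877 - 29260438990345*I*√10/216813939508 ≈ -4.6773e+5 - 426.77*I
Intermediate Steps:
H(n) = -3 + 190*√n
S = 308005349580 (S = -2523393*(-122060) = 308005349580)
(-728629 + S)/(-658501 + H(X(-11 - 1*(-1)))) = (-728629 + 308005349580)/(-658501 + (-3 + 190*√(-11 - 1*(-1)))) = 308004620951/(-658501 + (-3 + 190*√(-11 + 1))) = 308004620951/(-658501 + (-3 + 190*√(-10))) = 308004620951/(-658501 + (-3 + 190*(I*√10))) = 308004620951/(-658501 + (-3 + 190*I*√10)) = 308004620951/(-658504 + 190*I*√10)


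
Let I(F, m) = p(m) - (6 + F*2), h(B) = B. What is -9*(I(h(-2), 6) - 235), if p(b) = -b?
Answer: 2187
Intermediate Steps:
I(F, m) = -6 - m - 2*F (I(F, m) = -m - (6 + F*2) = -m - (6 + 2*F) = -m + (-6 - 2*F) = -6 - m - 2*F)
-9*(I(h(-2), 6) - 235) = -9*((-6 - 1*6 - 2*(-2)) - 235) = -9*((-6 - 6 + 4) - 235) = -9*(-8 - 235) = -9*(-243) = 2187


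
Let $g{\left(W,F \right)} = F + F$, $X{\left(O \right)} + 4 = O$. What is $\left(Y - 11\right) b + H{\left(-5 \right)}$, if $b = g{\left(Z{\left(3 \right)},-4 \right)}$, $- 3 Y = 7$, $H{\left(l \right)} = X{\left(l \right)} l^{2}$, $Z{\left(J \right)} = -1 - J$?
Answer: $- \frac{355}{3} \approx -118.33$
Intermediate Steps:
$X{\left(O \right)} = -4 + O$
$g{\left(W,F \right)} = 2 F$
$H{\left(l \right)} = l^{2} \left(-4 + l\right)$ ($H{\left(l \right)} = \left(-4 + l\right) l^{2} = l^{2} \left(-4 + l\right)$)
$Y = - \frac{7}{3}$ ($Y = \left(- \frac{1}{3}\right) 7 = - \frac{7}{3} \approx -2.3333$)
$b = -8$ ($b = 2 \left(-4\right) = -8$)
$\left(Y - 11\right) b + H{\left(-5 \right)} = \left(- \frac{7}{3} - 11\right) \left(-8\right) + \left(-5\right)^{2} \left(-4 - 5\right) = \left(- \frac{7}{3} - 11\right) \left(-8\right) + 25 \left(-9\right) = \left(- \frac{40}{3}\right) \left(-8\right) - 225 = \frac{320}{3} - 225 = - \frac{355}{3}$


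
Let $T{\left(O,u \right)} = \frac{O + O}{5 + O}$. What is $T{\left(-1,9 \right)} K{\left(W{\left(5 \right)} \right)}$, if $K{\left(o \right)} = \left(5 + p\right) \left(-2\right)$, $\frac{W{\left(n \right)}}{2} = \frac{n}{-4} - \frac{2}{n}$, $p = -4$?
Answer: $1$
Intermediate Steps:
$T{\left(O,u \right)} = \frac{2 O}{5 + O}$
$W{\left(n \right)} = - \frac{4}{n} - \frac{n}{2}$ ($W{\left(n \right)} = 2 \left(\frac{n}{-4} - \frac{2}{n}\right) = 2 \left(n \left(- \frac{1}{4}\right) - \frac{2}{n}\right) = 2 \left(- \frac{n}{4} - \frac{2}{n}\right) = 2 \left(- \frac{2}{n} - \frac{n}{4}\right) = - \frac{4}{n} - \frac{n}{2}$)
$K{\left(o \right)} = -2$ ($K{\left(o \right)} = \left(5 - 4\right) \left(-2\right) = 1 \left(-2\right) = -2$)
$T{\left(-1,9 \right)} K{\left(W{\left(5 \right)} \right)} = 2 \left(-1\right) \frac{1}{5 - 1} \left(-2\right) = 2 \left(-1\right) \frac{1}{4} \left(-2\right) = \left(- \frac{1}{2}\right) \left(-2\right) = 1$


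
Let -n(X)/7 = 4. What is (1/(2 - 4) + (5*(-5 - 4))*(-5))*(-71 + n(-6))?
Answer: -44451/2 ≈ -22226.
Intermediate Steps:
n(X) = -28 (n(X) = -7*4 = -28)
(1/(2 - 4) + (5*(-5 - 4))*(-5))*(-71 + n(-6)) = (1/(2 - 4) + (5*(-5 - 4))*(-5))*(-71 - 28) = (1/(-2) + (5*(-9))*(-5))*(-99) = (-½ - 45*(-5))*(-99) = (-½ + 225)*(-99) = (449/2)*(-99) = -44451/2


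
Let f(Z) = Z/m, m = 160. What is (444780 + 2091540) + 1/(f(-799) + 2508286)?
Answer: 1017888525083680/401324961 ≈ 2.5363e+6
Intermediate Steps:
f(Z) = Z/160
(444780 + 2091540) + 1/(f(-799) + 2508286) = (444780 + 2091540) + 1/((1/160)*(-799) + 2508286) = 2536320 + 1/(-799/160 + 2508286) = 2536320 + 1/(401324961/160) = 2536320 + 160/401324961 = 1017888525083680/401324961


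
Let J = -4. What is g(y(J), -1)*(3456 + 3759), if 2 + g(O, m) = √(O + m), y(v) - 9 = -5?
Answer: -14430 + 7215*√3 ≈ -1933.3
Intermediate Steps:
y(v) = 4 (y(v) = 9 - 5 = 4)
g(O, m) = -2 + √(O + m)
g(y(J), -1)*(3456 + 3759) = (-2 + √(4 - 1))*(3456 + 3759) = (-2 + √3)*7215 = -14430 + 7215*√3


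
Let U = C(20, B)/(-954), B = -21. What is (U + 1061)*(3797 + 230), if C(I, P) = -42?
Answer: 679379062/159 ≈ 4.2728e+6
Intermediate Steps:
U = 7/159 (U = -42/(-954) = -42*(-1/954) = 7/159 ≈ 0.044025)
(U + 1061)*(3797 + 230) = (7/159 + 1061)*(3797 + 230) = (168706/159)*4027 = 679379062/159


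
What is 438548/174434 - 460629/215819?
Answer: 7148815913/18823085723 ≈ 0.37979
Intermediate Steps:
438548/174434 - 460629/215819 = 438548*(1/174434) - 460629*1/215819 = 219274/87217 - 460629/215819 = 7148815913/18823085723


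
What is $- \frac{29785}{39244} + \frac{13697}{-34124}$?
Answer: $- \frac{194238551}{167395282} \approx -1.1604$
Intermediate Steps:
$- \frac{29785}{39244} + \frac{13697}{-34124} = \left(-29785\right) \frac{1}{39244} + 13697 \left(- \frac{1}{34124}\right) = - \frac{29785}{39244} - \frac{13697}{34124} = - \frac{194238551}{167395282}$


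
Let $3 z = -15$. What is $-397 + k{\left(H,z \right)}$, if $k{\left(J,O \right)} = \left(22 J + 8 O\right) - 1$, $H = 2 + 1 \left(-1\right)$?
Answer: $-416$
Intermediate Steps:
$z = -5$ ($z = \frac{1}{3} \left(-15\right) = -5$)
$H = 1$ ($H = 2 - 1 = 1$)
$k{\left(J,O \right)} = -1 + 8 O + 22 J$ ($k{\left(J,O \right)} = \left(8 O + 22 J\right) - 1 = -1 + 8 O + 22 J$)
$-397 + k{\left(H,z \right)} = -397 + \left(-1 + 8 \left(-5\right) + 22 \cdot 1\right) = -397 - 19 = -416$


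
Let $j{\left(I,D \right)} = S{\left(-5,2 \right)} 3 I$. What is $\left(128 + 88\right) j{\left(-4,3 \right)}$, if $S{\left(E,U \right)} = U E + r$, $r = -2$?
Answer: $31104$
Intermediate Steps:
$S{\left(E,U \right)} = -2 + E U$ ($S{\left(E,U \right)} = U E - 2 = E U - 2 = -2 + E U$)
$j{\left(I,D \right)} = - 36 I$ ($j{\left(I,D \right)} = \left(-2 - 10\right) 3 I = \left(-12\right) 3 I = - 36 I$)
$\left(128 + 88\right) j{\left(-4,3 \right)} = \left(128 + 88\right) \left(\left(-36\right) \left(-4\right)\right) = 216 \cdot 144 = 31104$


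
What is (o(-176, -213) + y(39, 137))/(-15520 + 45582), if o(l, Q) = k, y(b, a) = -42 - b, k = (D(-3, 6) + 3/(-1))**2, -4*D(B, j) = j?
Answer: -243/120248 ≈ -0.0020208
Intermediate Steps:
D(B, j) = -j/4
k = 81/4 (k = (-1/4*6 + 3/(-1))**2 = (-3/2 + 3*(-1))**2 = (-3/2 - 3)**2 = (-9/2)**2 = 81/4 ≈ 20.250)
o(l, Q) = 81/4
(o(-176, -213) + y(39, 137))/(-15520 + 45582) = (81/4 + (-42 - 1*39))/(-15520 + 45582) = (81/4 + (-42 - 39))/30062 = (81/4 - 81)*(1/30062) = -243/4*1/30062 = -243/120248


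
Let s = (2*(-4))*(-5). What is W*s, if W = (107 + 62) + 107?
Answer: 11040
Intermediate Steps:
W = 276 (W = 169 + 107 = 276)
s = 40 (s = -8*(-5) = 40)
W*s = 276*40 = 11040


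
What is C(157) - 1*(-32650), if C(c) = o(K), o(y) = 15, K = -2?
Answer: 32665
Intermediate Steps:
C(c) = 15
C(157) - 1*(-32650) = 15 - 1*(-32650) = 15 + 32650 = 32665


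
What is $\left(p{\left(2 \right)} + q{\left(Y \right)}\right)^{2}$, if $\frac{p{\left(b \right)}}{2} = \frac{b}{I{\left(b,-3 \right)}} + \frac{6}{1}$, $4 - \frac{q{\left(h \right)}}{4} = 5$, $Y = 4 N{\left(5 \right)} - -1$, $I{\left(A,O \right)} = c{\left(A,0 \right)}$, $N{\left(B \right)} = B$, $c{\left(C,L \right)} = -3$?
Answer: $\frac{400}{9} \approx 44.444$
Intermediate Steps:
$I{\left(A,O \right)} = -3$
$Y = 21$ ($Y = 4 \cdot 5 - -1 = 20 + 1 = 21$)
$q{\left(h \right)} = -4$ ($q{\left(h \right)} = 16 - 20 = -4$)
$p{\left(b \right)} = 12 - \frac{2 b}{3}$ ($p{\left(b \right)} = 2 \left(\frac{b}{-3} + \frac{6}{1}\right) = 2 \left(b \left(- \frac{1}{3}\right) + 6 \cdot 1\right) = 2 \left(- \frac{b}{3} + 6\right) = 2 \left(6 - \frac{b}{3}\right) = 12 - \frac{2 b}{3}$)
$\left(p{\left(2 \right)} + q{\left(Y \right)}\right)^{2} = \left(\left(12 - \frac{4}{3}\right) - 4\right)^{2} = \left(\frac{32}{3} - 4\right)^{2} = \left(\frac{20}{3}\right)^{2} = \frac{400}{9}$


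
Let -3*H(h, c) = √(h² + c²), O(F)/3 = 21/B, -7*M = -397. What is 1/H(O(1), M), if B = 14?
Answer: -42*√634405/634405 ≈ -0.052731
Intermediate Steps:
M = 397/7 (M = -⅐*(-397) = 397/7 ≈ 56.714)
O(F) = 9/2 (O(F) = 3*(21/14) = 3*(21*(1/14)) = 3*(3/2) = 9/2)
H(h, c) = -√(c² + h²)/3 (H(h, c) = -√(h² + c²)/3 = -√(c² + h²)/3)
1/H(O(1), M) = 1/(-√((397/7)² + (9/2)²)/3) = 1/(-√(157609/49 + 81/4)/3) = 1/(-√634405/42) = -42*√634405/634405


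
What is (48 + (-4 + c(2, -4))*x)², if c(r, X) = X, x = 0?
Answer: 2304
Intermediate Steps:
(48 + (-4 + c(2, -4))*x)² = (48 + (-4 - 4)*0)² = (48 - 8*0)² = (48 + 0)² = 48² = 2304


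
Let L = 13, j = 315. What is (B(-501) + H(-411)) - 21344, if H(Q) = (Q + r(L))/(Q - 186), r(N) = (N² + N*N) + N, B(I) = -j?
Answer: -4310121/199 ≈ -21659.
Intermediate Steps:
B(I) = -315 (B(I) = -1*315 = -315)
r(N) = N + 2*N² (r(N) = (N² + N²) + N = 2*N² + N = N + 2*N²)
H(Q) = (351 + Q)/(-186 + Q) (H(Q) = (Q + 13*(1 + 2*13))/(Q - 186) = (Q + 13*(1 + 26))/(-186 + Q) = (Q + 13*27)/(-186 + Q) = (Q + 351)/(-186 + Q) = (351 + Q)/(-186 + Q))
(B(-501) + H(-411)) - 21344 = (-315 + (351 - 411)/(-186 - 411)) - 21344 = (-315 - 60/(-597)) - 21344 = (-315 - 1/597*(-60)) - 21344 = (-315 + 20/199) - 21344 = -62665/199 - 21344 = -4310121/199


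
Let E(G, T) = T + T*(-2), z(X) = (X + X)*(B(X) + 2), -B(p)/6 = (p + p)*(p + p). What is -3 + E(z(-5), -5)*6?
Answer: 27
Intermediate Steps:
B(p) = -24*p² (B(p) = -6*(p + p)*(p + p) = -6*2*p*2*p = -24*p²)
z(X) = 2*X*(2 - 24*X²) (z(X) = (X + X)*(-24*X² + 2) = (2*X)*(2 - 24*X²) = 2*X*(2 - 24*X²))
E(G, T) = -T (E(G, T) = T - 2*T = -T)
-3 + E(z(-5), -5)*6 = -3 - 1*(-5)*6 = -3 + 5*6 = -3 + 30 = 27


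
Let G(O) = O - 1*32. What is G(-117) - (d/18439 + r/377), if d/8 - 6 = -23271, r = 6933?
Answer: -1093444294/6951503 ≈ -157.30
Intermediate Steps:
d = -186120 (d = 48 + 8*(-23271) = 48 - 186168 = -186120)
G(O) = -32 + O (G(O) = O - 32 = -32 + O)
G(-117) - (d/18439 + r/377) = (-32 - 117) - (-186120/18439 + 6933/377) = -149 - (-186120*1/18439 + 6933*(1/377)) = -149 - (-186120/18439 + 6933/377) = -149 - 1*57670347/6951503 = -149 - 57670347/6951503 = -1093444294/6951503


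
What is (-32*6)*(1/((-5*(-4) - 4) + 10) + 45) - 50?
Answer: -113066/13 ≈ -8697.4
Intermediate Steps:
(-32*6)*(1/((-5*(-4) - 4) + 10) + 45) - 50 = -192*(1/((20 - 4) + 10) + 45) - 50 = -192*(1/(16 + 10) + 45) - 50 = -192*(1/26 + 45) - 50 = -192*1171/26 - 50 = -112416/13 - 50 = -113066/13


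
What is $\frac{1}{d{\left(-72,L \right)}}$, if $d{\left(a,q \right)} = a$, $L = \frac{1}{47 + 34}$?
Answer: $- \frac{1}{72} \approx -0.013889$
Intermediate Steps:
$L = \frac{1}{81} \approx 0.012346$
$\frac{1}{d{\left(-72,L \right)}} = \frac{1}{-72} = - \frac{1}{72}$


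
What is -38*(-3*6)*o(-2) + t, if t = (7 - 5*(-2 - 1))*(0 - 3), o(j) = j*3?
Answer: -4170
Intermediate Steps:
o(j) = 3*j
t = -66 (t = (7 - 5*(-3))*(-3) = (7 + 15)*(-3) = 22*(-3) = -66)
-38*(-3*6)*o(-2) + t = -38*(-3*6)*3*(-2) - 66 = -(-684)*(-6) - 66 = -38*108 - 66 = -4104 - 66 = -4170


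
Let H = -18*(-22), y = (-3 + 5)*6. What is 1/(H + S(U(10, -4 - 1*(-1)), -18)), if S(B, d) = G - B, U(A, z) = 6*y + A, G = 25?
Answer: 1/339 ≈ 0.0029499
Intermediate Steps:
y = 12 (y = 2*6 = 12)
U(A, z) = 72 + A (U(A, z) = 6*12 + A = 72 + A)
S(B, d) = 25 - B
H = 396
1/(H + S(U(10, -4 - 1*(-1)), -18)) = 1/(396 + (25 - (72 + 10))) = 1/(396 + (25 - 1*82)) = 1/(396 + (25 - 82)) = 1/(396 - 57) = 1/339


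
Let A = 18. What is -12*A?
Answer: -216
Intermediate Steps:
-12*A = -12*18 = -216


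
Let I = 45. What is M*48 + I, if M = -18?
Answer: -819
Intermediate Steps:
M*48 + I = -18*48 + 45 = -864 + 45 = -819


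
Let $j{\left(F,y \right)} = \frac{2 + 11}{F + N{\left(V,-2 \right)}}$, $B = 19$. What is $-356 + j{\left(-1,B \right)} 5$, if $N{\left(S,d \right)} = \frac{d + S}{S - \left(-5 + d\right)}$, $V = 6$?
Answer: $- \frac{4049}{9} \approx -449.89$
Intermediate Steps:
$N{\left(S,d \right)} = \frac{S + d}{5 + S - d}$ ($N{\left(S,d \right)} = \frac{S + d}{S - \left(-5 + d\right)} = \frac{S + d}{5 + S - d}$)
$j{\left(F,y \right)} = \frac{13}{\frac{4}{13} + F}$ ($j{\left(F,y \right)} = \frac{2 + 11}{F + \frac{6 - 2}{5 + 6 - -2}} = \frac{13}{F + \frac{1}{5 + 6 + 2} \cdot 4} = \frac{13}{F + \frac{1}{13} \cdot 4} = \frac{13}{F + \frac{4}{13}} = \frac{13}{\frac{4}{13} + F}$)
$-356 + j{\left(-1,B \right)} 5 = -356 + \frac{169}{4 + 13 \left(-1\right)} 5 = -356 + \frac{169}{4 - 13} \cdot 5 = -356 + \frac{169}{-9} \cdot 5 = -356 + 169 \left(- \frac{1}{9}\right) 5 = -356 - \frac{845}{9} = - \frac{4049}{9}$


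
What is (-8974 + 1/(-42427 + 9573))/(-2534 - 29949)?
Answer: 294831797/1067196482 ≈ 0.27627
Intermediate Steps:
(-8974 + 1/(-42427 + 9573))/(-2534 - 29949) = (-8974 + 1/(-32854))/(-32483) = (-8974 - 1/32854)*(-1/32483) = -294831797/32854*(-1/32483) = 294831797/1067196482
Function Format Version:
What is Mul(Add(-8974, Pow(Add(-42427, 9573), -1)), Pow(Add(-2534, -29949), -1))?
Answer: Rational(294831797, 1067196482) ≈ 0.27627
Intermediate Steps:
Mul(Add(-8974, Pow(Add(-42427, 9573), -1)), Pow(Add(-2534, -29949), -1)) = Mul(Add(-8974, Pow(-32854, -1)), Pow(-32483, -1)) = Mul(Add(-8974, Rational(-1, 32854)), Rational(-1, 32483)) = Mul(Rational(-294831797, 32854), Rational(-1, 32483)) = Rational(294831797, 1067196482)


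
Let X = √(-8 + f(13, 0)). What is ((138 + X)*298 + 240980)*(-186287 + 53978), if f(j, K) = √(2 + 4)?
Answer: -37324898136 - 39428082*I*√(8 - √6) ≈ -3.7325e+10 - 9.2891e+7*I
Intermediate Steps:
f(j, K) = √6
X = √(-8 + √6) ≈ 2.356*I
((138 + X)*298 + 240980)*(-186287 + 53978) = ((138 + √(-8 + √6))*298 + 240980)*(-186287 + 53978) = ((41124 + 298*√(-8 + √6)) + 240980)*(-132309) = (282104 + 298*√(-8 + √6))*(-132309) = -37324898136 - 39428082*√(-8 + √6)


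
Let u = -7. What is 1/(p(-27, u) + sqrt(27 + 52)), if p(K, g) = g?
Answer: 7/30 + sqrt(79)/30 ≈ 0.52961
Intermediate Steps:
1/(p(-27, u) + sqrt(27 + 52)) = 1/(-7 + sqrt(27 + 52)) = 1/(-7 + sqrt(79))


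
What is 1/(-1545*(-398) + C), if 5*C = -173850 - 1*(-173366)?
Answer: 5/3074066 ≈ 1.6265e-6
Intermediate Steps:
C = -484/5 (C = (-173850 - 1*(-173366))/5 = (-173850 + 173366)/5 = (⅕)*(-484) = -484/5 ≈ -96.800)
1/(-1545*(-398) + C) = 1/(-1545*(-398) - 484/5) = 1/(614910 - 484/5) = 1/(3074066/5) = 5/3074066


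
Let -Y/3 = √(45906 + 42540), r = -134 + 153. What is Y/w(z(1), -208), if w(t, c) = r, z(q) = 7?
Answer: -3*√88446/19 ≈ -46.958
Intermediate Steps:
r = 19
w(t, c) = 19
Y = -3*√88446 (Y = -3*√(45906 + 42540) = -3*√88446 ≈ -892.20)
Y/w(z(1), -208) = -3*√88446/19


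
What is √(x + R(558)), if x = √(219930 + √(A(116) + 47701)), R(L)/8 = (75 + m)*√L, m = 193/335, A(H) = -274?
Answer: √(112225*√(219930 + √47427) + 203556720*√62)/335 ≈ 121.45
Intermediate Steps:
m = 193/335 (m = 193*(1/335) = 193/335 ≈ 0.57612)
R(L) = 202544*√L/335 (R(L) = 8*((75 + 193/335)*√L) = 8*(25318*√L/335) = 202544*√L/335)
x = √(219930 + √47427) (x = √(219930 + √(-274 + 47701)) = √(219930 + √47427) ≈ 469.20)
√(x + R(558)) = √(√(219930 + √47427) + 202544*√558/335) = √(√(219930 + √47427) + 202544*(3*√62)/335) = √(√(219930 + √47427) + 607632*√62/335)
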